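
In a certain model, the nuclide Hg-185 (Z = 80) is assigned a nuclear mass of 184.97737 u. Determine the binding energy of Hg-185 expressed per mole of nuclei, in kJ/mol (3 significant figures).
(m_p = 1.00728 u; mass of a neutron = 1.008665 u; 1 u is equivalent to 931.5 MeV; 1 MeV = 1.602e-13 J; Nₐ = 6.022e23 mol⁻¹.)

The nucleus contains 80 protons and 185 − 80 = 105 neutrons.
Mass of separated nucleons = 80(1.00728) + 105(1.008665) = 80.58240 + 105.909825 = 186.492225 u
The mass defect is 186.492225 − 184.97737 = 1.514855 u.
E_B = 1.514855 × 931.5 = 1411.09 MeV
Per nucleus in joules: 1411.09 MeV × 1.602e-13 J/MeV = 2.2606e-10 J
Per mole: 2.2606e-10 J × 6.022e23 mol⁻¹ = 1.3613e+14 J/mol

1.36e+11 kJ/mol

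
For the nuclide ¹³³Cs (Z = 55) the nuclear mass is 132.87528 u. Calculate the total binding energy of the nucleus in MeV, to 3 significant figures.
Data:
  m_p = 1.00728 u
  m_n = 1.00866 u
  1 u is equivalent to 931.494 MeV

Σm = 55·m_p + 78·m_n = 55.40040 + 78.67548 = 134.07588 u
The mass defect is 134.07588 − 132.87528 = 1.20060 u.
Binding energy = Δm·c² = 1.20060 × 931.494 MeV/u = 1118.35 MeV

1120 MeV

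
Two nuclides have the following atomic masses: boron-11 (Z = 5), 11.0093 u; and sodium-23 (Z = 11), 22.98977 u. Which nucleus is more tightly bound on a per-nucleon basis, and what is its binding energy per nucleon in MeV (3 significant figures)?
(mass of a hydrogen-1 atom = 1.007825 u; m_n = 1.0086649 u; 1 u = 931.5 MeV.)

sodium-23; 8.11 MeV/nucleon

boron-11: Σm = 5(1.007825) + 6(1.0086649) = 11.0911144 u; Δm = 0.0818144 u; E_B = 76.210 MeV; E_B/A = 6.928 MeV
sodium-23: Σm = 11(1.007825) + 12(1.0086649) = 23.1900538 u; Δm = 0.2002838 u; E_B = 186.56 MeV; E_B/A = 8.111 MeV
sodium-23 has the higher binding energy per nucleon, so it is the more tightly bound nucleus.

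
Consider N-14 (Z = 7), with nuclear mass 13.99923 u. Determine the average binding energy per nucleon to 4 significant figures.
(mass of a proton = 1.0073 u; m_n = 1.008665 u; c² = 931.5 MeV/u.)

Σm = 7·m_p + 7·m_n = 7.0511 + 7.060655 = 14.111755 u
The mass defect is 14.111755 − 13.99923 = 0.112525 u.
E_B = 0.112525 × 931.5 = 104.817 MeV
BE/A = 104.817 MeV / 14 = 7.487 MeV/nucleon

7.487 MeV/nucleon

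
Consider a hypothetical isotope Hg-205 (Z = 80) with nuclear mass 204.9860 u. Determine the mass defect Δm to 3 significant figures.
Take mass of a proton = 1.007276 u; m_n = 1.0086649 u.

With 80 protons and 125 neutrons (A = 205):
Σm = 80·m_p + 125·m_n = 80.582080 + 126.0831125 = 206.6651925 u
Mass defect Δm = 206.6651925 − 204.9860 = 1.6791925 u

1.68 u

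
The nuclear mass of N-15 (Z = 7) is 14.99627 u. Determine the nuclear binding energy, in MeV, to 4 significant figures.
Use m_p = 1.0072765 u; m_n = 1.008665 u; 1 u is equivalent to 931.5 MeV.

115.5 MeV

Z = 7, so N = A − Z = 15 − 7 = 8.
Total constituent mass: 7 × 1.0072765 + 8 × 1.008665 = 15.1202555 u
Δm = 15.1202555 − 14.99627 = 0.1239855 u
Binding energy = Δm·c² = 0.1239855 × 931.5 MeV/u = 115.492 MeV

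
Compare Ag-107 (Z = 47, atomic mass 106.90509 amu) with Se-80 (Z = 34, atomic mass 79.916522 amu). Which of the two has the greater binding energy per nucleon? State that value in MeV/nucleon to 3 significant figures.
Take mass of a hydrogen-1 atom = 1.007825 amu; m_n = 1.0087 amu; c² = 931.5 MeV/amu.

Se-80; 8.73 MeV/nucleon

Ag-107: Σm = 47(1.007825) + 60(1.0087) = 107.889775 amu; Δm = 0.984685 amu; E_B = 917.23 MeV; E_B/A = 8.572 MeV
Se-80: Σm = 34(1.007825) + 46(1.0087) = 80.666250 amu; Δm = 0.749728 amu; E_B = 698.37 MeV; E_B/A = 8.730 MeV
Se-80 has the higher binding energy per nucleon, so it is the more tightly bound nucleus.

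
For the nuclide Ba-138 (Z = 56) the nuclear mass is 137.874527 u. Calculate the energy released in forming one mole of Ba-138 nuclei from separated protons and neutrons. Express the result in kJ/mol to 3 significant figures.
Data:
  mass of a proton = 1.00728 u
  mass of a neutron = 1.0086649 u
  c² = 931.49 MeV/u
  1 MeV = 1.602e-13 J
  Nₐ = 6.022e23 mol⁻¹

1.12e+11 kJ/mol

The nucleus contains 56 protons and 138 − 56 = 82 neutrons.
Total constituent mass: 56 × 1.00728 + 82 × 1.0086649 = 139.1182018 u
Δm = 139.1182018 − 137.874527 = 1.2436748 u
E_B = 1.2436748 × 931.49 = 1158.47 MeV
Per nucleus in joules: 1158.47 MeV × 1.602e-13 J/MeV = 1.8559e-10 J
Per mole: 1.8559e-10 J × 6.022e23 mol⁻¹ = 1.1176e+14 J/mol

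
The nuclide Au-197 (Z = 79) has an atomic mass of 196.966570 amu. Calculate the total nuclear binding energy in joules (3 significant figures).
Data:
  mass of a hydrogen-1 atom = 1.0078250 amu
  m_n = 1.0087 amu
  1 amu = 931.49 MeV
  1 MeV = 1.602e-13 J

Z = 79, so N = A − Z = 197 − 79 = 118.
Mass of separated nucleons = 79(1.0078250) + 118(1.0087) = 79.6181750 + 119.0266 = 198.6447750 amu
The mass defect is 198.6447750 − 196.966570 = 1.6782050 amu.
E_B = 1.6782050 × 931.49 = 1563.23 MeV
In joules: 1563.23 MeV × 1.602e-13 J/MeV = 2.5043e-10 J

2.50e-10 J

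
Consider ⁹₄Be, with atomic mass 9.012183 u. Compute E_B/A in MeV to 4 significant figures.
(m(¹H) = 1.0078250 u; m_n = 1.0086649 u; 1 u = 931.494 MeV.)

Mass of separated nucleons = 4(1.0078250) + 5(1.0086649) = 4.0313000 + 5.0433245 = 9.0746245 u
Δm = 9.0746245 − 9.012183 = 0.0624415 u
Converting to energy: 0.0624415 u × 931.494 MeV/u = 58.1639 MeV
Per nucleon: 58.1639 / 9 = 6.463 MeV

6.463 MeV/nucleon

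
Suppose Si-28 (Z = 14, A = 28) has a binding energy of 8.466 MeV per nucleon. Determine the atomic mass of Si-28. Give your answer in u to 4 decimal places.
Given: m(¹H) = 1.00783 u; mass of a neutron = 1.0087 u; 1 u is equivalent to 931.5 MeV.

27.9769 u

Total binding energy = 28 × 8.466 = 237.048 MeV
Mass defect = 237.048 MeV / (931.5 MeV/u) = 0.254480 u
Constituent mass = 14(1.00783) + 14(1.0087) = 28.23142 u
Atomic mass = 28.23142 − 0.254480 = 27.976940 u ≈ 27.9769 u (to 4 decimal places)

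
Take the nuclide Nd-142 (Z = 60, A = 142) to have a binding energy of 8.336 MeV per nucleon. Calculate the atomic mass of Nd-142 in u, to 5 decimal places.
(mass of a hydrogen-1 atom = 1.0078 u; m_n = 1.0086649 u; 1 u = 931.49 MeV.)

141.90775 u

Total binding energy = 142 × 8.336 = 1183.712 MeV
Mass defect = 1183.712 MeV / (931.49 MeV/u) = 1.2707726 u
Constituent mass = 60(1.0078) + 82(1.0086649) = 143.1785218 u
Atomic mass = 143.1785218 − 1.2707726 = 141.9077492 u ≈ 141.90775 u (to 5 decimal places)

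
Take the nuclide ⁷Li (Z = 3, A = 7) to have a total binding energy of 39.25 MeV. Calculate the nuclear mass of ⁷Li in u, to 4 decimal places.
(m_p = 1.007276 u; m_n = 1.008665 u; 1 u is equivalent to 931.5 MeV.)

7.0144 u

Mass defect = 39.25 MeV / (931.5 MeV/u) = 0.042136 u
Constituent mass = 3(1.007276) + 4(1.008665) = 7.056488 u
Nuclear mass = 7.056488 − 0.042136 = 7.014352 u ≈ 7.0144 u (to 4 decimal places)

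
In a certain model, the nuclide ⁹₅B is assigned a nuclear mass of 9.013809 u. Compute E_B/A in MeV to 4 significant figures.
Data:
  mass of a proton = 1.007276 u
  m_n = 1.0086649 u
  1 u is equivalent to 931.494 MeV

5.923 MeV/nucleon

The nucleus contains 5 protons and 9 − 5 = 4 neutrons.
Mass of separated nucleons = 5(1.007276) + 4(1.0086649) = 5.036380 + 4.0346596 = 9.0710396 u
Mass defect Δm = 9.0710396 − 9.013809 = 0.0572306 u
Binding energy = Δm·c² = 0.0572306 × 931.494 MeV/u = 53.3100 MeV
Dividing by A = 9 gives 5.923 MeV per nucleon.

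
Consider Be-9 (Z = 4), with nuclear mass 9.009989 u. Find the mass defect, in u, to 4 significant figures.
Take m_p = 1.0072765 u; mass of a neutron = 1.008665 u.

Σm = 4·m_p + 5·m_n = 4.0291060 + 5.043325 = 9.0724310 u
The mass defect is 9.0724310 − 9.009989 = 0.0624420 u.

0.06244 u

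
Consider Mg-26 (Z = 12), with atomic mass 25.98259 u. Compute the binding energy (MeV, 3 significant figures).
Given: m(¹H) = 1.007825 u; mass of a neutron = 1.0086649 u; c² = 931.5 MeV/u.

The nucleus contains 12 protons and 26 − 12 = 14 neutrons.
Mass of separated nucleons = 12(1.007825) + 14(1.0086649) = 12.093900 + 14.1213086 = 26.2152086 u
The mass defect is 26.2152086 − 25.98259 = 0.2326186 u.
E_B = 0.2326186 × 931.5 = 216.684 MeV

217 MeV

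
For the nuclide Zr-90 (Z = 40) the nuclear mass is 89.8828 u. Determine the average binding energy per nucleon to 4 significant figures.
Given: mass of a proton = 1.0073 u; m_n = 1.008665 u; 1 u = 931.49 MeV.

8.719 MeV/nucleon

Total constituent mass: 40 × 1.0073 + 50 × 1.008665 = 90.725250 u
The mass defect is 90.725250 − 89.8828 = 0.842450 u.
Converting to energy: 0.842450 u × 931.49 MeV/u = 784.734 MeV
Dividing by A = 90 gives 8.719 MeV per nucleon.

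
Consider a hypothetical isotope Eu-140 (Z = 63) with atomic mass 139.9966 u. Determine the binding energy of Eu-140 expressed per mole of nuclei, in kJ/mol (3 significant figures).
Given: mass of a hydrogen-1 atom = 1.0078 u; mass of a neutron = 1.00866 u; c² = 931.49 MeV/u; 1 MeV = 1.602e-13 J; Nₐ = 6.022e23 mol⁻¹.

Z = 63, so N = A − Z = 140 − 63 = 77.
Mass of separated nucleons = 63(1.0078) + 77(1.00866) = 63.4914 + 77.66682 = 141.15822 u
Δm = 141.15822 − 139.9966 = 1.16162 u
Converting to energy: 1.16162 u × 931.49 MeV/u = 1082.04 MeV
Per nucleus in joules: 1082.04 MeV × 1.602e-13 J/MeV = 1.7334e-10 J
Per mole: 1.7334e-10 J × 6.022e23 mol⁻¹ = 1.0439e+14 J/mol

1.04e+11 kJ/mol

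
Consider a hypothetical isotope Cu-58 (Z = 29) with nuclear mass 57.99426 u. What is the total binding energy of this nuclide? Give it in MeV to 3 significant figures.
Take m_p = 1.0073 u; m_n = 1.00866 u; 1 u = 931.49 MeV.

Total constituent mass: 29 × 1.0073 + 29 × 1.00866 = 58.46284 u
Mass defect Δm = 58.46284 − 57.99426 = 0.46858 u
E_B = 0.46858 × 931.49 = 436.478 MeV

436 MeV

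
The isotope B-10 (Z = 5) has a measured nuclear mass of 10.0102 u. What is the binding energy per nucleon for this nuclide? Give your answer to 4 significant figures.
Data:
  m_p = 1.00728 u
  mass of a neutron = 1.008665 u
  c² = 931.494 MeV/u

Mass of separated nucleons = 5(1.00728) + 5(1.008665) = 5.03640 + 5.043325 = 10.079725 u
The mass defect is 10.079725 − 10.0102 = 0.069525 u.
E_B = 0.069525 × 931.494 = 64.7621 MeV
Dividing by A = 10 gives 6.476 MeV per nucleon.

6.476 MeV/nucleon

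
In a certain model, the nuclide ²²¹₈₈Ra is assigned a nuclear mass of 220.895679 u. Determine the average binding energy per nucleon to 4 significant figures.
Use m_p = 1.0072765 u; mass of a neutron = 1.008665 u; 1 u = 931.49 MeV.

With 88 protons and 133 neutrons (A = 221):
Total constituent mass: 88 × 1.0072765 + 133 × 1.008665 = 222.7927770 u
Mass defect Δm = 222.7927770 − 220.895679 = 1.8970980 u
E_B = 1.8970980 × 931.49 = 1767.13 MeV
BE/A = 1767.13 MeV / 221 = 7.996 MeV/nucleon

7.996 MeV/nucleon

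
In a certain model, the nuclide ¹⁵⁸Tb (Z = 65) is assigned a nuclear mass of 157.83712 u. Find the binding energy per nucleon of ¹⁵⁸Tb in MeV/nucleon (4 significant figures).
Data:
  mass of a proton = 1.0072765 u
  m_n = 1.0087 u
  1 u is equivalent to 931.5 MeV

Σm = 65·m_p + 93·m_n = 65.4729725 + 93.8091 = 159.2820725 u
Δm = 159.2820725 − 157.83712 = 1.4449525 u
Binding energy = Δm·c² = 1.4449525 × 931.5 MeV/u = 1345.97 MeV
Dividing by A = 158 gives 8.519 MeV per nucleon.

8.519 MeV/nucleon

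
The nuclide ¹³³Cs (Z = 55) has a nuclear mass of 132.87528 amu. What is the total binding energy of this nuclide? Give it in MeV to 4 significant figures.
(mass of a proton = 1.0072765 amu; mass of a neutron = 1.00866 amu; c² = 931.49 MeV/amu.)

With 55 protons and 78 neutrons (A = 133):
Total constituent mass: 55 × 1.0072765 + 78 × 1.00866 = 134.0756875 amu
Δm = 134.0756875 − 132.87528 = 1.2004075 amu
Converting to energy: 1.2004075 amu × 931.49 MeV/amu = 1118.17 MeV

1118 MeV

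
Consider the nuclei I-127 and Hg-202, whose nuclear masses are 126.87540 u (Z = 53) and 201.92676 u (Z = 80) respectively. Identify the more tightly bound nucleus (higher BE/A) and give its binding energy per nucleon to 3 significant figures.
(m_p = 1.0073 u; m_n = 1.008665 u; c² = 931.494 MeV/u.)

I-127; 8.45 MeV/nucleon

I-127: Σm = 53(1.0073) + 74(1.008665) = 128.028110 u; Δm = 1.152710 u; E_B = 1073.742 MeV; E_B/A = 8.4547 MeV
Hg-202: Σm = 80(1.0073) + 122(1.008665) = 203.641130 u; Δm = 1.714370 u; E_B = 1596.93 MeV; E_B/A = 7.906 MeV
I-127 has the higher binding energy per nucleon, so it is the more tightly bound nucleus.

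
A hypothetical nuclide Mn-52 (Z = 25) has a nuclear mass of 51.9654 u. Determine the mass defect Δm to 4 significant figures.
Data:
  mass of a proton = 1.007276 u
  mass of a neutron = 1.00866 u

Total constituent mass: 25 × 1.007276 + 27 × 1.00866 = 52.415720 u
Mass defect Δm = 52.415720 − 51.9654 = 0.450320 u

0.4503 u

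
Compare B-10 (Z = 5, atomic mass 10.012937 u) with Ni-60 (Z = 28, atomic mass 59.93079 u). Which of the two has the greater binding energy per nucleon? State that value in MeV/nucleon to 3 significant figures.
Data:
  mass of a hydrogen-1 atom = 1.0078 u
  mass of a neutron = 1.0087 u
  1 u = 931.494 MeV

Ni-60; 8.79 MeV/nucleon

B-10: Σm = 5(1.0078) + 5(1.0087) = 10.0825 u; Δm = 0.069563 u; E_B = 64.798 MeV; E_B/A = 6.480 MeV
Ni-60: Σm = 28(1.0078) + 32(1.0087) = 60.4968 u; Δm = 0.56601 u; E_B = 527.23 MeV; E_B/A = 8.787 MeV
Ni-60 has the higher binding energy per nucleon, so it is the more tightly bound nucleus.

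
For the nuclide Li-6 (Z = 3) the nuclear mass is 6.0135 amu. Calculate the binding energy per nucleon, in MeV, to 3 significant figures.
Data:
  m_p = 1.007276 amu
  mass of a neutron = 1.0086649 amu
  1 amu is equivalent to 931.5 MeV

With 3 protons and 3 neutrons (A = 6):
Total constituent mass: 3 × 1.007276 + 3 × 1.0086649 = 6.0478227 amu
Δm = 6.0478227 − 6.0135 = 0.0343227 amu
Binding energy = Δm·c² = 0.0343227 × 931.5 MeV/amu = 31.9716 MeV
Dividing by A = 6 gives 5.329 MeV per nucleon.

5.33 MeV/nucleon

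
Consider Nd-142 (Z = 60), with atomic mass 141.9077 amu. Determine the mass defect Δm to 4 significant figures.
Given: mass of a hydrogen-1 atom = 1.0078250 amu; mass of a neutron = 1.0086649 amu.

Z = 60, so N = A − Z = 142 − 60 = 82.
Mass of separated nucleons = 60(1.0078250) + 82(1.0086649) = 60.4695000 + 82.7105218 = 143.1800218 amu
The mass defect is 143.1800218 − 141.9077 = 1.2723218 amu.

1.272 amu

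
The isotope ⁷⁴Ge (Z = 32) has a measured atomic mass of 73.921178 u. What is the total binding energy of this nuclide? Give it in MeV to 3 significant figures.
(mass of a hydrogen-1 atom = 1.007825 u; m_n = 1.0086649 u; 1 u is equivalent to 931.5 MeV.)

Z = 32, so N = A − Z = 74 − 32 = 42.
Total constituent mass: 32 × 1.007825 + 42 × 1.0086649 = 74.6143258 u
Mass defect Δm = 74.6143258 − 73.921178 = 0.6931478 u
E_B = 0.6931478 × 931.5 = 645.667 MeV

646 MeV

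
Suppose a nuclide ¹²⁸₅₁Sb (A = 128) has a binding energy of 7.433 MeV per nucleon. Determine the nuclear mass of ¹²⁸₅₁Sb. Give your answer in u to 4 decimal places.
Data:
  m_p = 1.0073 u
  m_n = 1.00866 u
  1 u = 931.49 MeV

Total binding energy = 128 × 7.433 = 951.424 MeV
Mass defect = 951.424 MeV / (931.49 MeV/u) = 1.021400 u
Constituent mass = 51(1.0073) + 77(1.00866) = 129.03912 u
Nuclear mass = 129.03912 − 1.021400 = 128.017720 u ≈ 128.0177 u (to 4 decimal places)

128.0177 u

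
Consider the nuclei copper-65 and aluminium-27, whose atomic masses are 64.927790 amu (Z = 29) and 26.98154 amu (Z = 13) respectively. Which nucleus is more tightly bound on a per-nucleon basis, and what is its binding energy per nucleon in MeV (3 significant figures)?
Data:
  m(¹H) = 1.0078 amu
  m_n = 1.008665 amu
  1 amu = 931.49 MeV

copper-65; 8.75 MeV/nucleon

copper-65: Σm = 29(1.0078) + 36(1.008665) = 65.538140 amu; Δm = 0.610350 amu; E_B = 568.53 MeV; E_B/A = 8.747 MeV
aluminium-27: Σm = 13(1.0078) + 14(1.008665) = 27.222710 amu; Δm = 0.241170 amu; E_B = 224.65 MeV; E_B/A = 8.320 MeV
copper-65 has the higher binding energy per nucleon, so it is the more tightly bound nucleus.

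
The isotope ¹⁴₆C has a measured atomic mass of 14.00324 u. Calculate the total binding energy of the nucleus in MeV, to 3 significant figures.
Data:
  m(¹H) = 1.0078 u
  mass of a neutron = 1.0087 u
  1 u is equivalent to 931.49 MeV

The nucleus contains 6 protons and 14 − 6 = 8 neutrons.
Mass of separated nucleons = 6(1.0078) + 8(1.0087) = 6.0468 + 8.0696 = 14.1164 u
The mass defect is 14.1164 − 14.00324 = 0.11316 u.
Converting to energy: 0.11316 u × 931.49 MeV/u = 105.407 MeV

105 MeV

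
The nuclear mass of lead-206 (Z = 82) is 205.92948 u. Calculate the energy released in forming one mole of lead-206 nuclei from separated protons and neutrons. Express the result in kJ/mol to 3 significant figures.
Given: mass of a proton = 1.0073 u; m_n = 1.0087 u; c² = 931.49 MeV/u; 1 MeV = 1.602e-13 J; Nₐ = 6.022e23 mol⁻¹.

1.57e+11 kJ/mol

Mass of separated nucleons = 82(1.0073) + 124(1.0087) = 82.5986 + 125.0788 = 207.6774 u
Δm = 207.6774 − 205.92948 = 1.74792 u
Converting to energy: 1.74792 u × 931.49 MeV/u = 1628.17 MeV
Per nucleus in joules: 1628.17 MeV × 1.602e-13 J/MeV = 2.6083e-10 J
Per mole: 2.6083e-10 J × 6.022e23 mol⁻¹ = 1.5707e+14 J/mol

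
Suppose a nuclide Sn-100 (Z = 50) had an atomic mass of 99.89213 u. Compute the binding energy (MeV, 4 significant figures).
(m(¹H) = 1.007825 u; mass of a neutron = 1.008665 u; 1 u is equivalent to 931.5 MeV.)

868.5 MeV

The nucleus contains 50 protons and 100 − 50 = 50 neutrons.
Σm = 50·m(¹H) + 50·m_n = 50.391250 + 50.433250 = 100.824500 u
Δm = 100.824500 − 99.89213 = 0.932370 u
Converting to energy: 0.932370 u × 931.5 MeV/u = 868.503 MeV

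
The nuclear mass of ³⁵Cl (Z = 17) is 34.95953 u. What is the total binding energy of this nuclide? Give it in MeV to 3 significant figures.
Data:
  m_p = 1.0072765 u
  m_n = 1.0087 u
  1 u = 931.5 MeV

299 MeV

Mass of separated nucleons = 17(1.0072765) + 18(1.0087) = 17.1237005 + 18.1566 = 35.2803005 u
Mass defect Δm = 35.2803005 − 34.95953 = 0.3207705 u
E_B = 0.3207705 × 931.5 = 298.798 MeV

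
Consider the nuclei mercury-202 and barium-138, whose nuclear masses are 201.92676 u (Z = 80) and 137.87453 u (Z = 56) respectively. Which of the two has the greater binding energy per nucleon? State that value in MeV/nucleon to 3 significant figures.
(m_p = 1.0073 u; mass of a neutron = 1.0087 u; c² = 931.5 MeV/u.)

barium-138; 8.42 MeV/nucleon

mercury-202: Σm = 80(1.0073) + 122(1.0087) = 203.6454 u; Δm = 1.71864 u; E_B = 1600.9 MeV; E_B/A = 7.925 MeV
barium-138: Σm = 56(1.0073) + 82(1.0087) = 139.1222 u; Δm = 1.24767 u; E_B = 1162.2 MeV; E_B/A = 8.422 MeV
barium-138 has the higher binding energy per nucleon, so it is the more tightly bound nucleus.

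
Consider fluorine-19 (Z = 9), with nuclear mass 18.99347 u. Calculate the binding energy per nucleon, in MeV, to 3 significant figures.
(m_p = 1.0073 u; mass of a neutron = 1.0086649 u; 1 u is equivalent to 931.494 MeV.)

7.79 MeV/nucleon

With 9 protons and 10 neutrons (A = 19):
Mass of separated nucleons = 9(1.0073) + 10(1.0086649) = 9.0657 + 10.0866490 = 19.1523490 u
The mass defect is 19.1523490 − 18.99347 = 0.1588790 u.
Converting to energy: 0.1588790 u × 931.494 MeV/u = 147.995 MeV
BE/A = 147.995 MeV / 19 = 7.789 MeV/nucleon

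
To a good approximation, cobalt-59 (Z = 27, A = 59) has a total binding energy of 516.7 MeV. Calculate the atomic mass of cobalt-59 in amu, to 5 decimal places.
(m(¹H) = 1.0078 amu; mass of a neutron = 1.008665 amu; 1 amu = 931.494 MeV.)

Mass defect = 516.7 MeV / (931.494 MeV/amu) = 0.5547003 amu
Constituent mass = 27(1.0078) + 32(1.008665) = 59.487880 amu
Atomic mass = 59.487880 − 0.5547003 = 58.9331797 amu ≈ 58.93318 amu (to 5 decimal places)

58.93318 amu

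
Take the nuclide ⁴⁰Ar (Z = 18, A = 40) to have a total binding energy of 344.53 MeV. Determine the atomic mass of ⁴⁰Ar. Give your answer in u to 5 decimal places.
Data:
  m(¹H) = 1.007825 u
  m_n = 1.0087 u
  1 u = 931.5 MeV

39.96238 u

Mass defect = 344.53 MeV / (931.5 MeV/u) = 0.3698658 u
Constituent mass = 18(1.007825) + 22(1.0087) = 40.332250 u
Atomic mass = 40.332250 − 0.3698658 = 39.9623842 u ≈ 39.96238 u (to 5 decimal places)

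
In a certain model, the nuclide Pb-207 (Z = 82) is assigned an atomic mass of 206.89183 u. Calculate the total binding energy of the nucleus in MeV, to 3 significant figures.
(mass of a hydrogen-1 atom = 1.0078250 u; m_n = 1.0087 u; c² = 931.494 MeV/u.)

1710 MeV

Mass of separated nucleons = 82(1.0078250) + 125(1.0087) = 82.6416500 + 126.0875 = 208.7291500 u
Mass defect Δm = 208.7291500 − 206.89183 = 1.8373200 u
Converting to energy: 1.8373200 u × 931.494 MeV/u = 1711.45 MeV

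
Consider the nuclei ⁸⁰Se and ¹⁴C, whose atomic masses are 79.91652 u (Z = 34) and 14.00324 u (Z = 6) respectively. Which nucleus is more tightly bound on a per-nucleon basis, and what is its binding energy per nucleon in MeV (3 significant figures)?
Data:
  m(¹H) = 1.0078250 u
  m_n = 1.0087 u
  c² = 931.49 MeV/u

⁸⁰Se: Σm = 34(1.0078250) + 46(1.0087) = 80.6662500 u; Δm = 0.7497300 u; E_B = 698.37 MeV; E_B/A = 8.730 MeV
¹⁴C: Σm = 6(1.0078250) + 8(1.0087) = 14.1165500 u; Δm = 0.1133100 u; E_B = 105.55 MeV; E_B/A = 7.539 MeV
⁸⁰Se has the higher binding energy per nucleon, so it is the more tightly bound nucleus.

⁸⁰Se; 8.73 MeV/nucleon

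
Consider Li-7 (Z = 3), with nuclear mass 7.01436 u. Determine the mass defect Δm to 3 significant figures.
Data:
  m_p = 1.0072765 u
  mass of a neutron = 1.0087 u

Σm = 3·m_p + 4·m_n = 3.0218295 + 4.0348 = 7.0566295 u
The mass defect is 7.0566295 − 7.01436 = 0.0422695 u.

0.0423 u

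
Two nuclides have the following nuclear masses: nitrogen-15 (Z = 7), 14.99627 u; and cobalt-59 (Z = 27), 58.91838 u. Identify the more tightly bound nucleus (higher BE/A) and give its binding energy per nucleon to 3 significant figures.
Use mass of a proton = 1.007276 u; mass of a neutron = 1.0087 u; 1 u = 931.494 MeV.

nitrogen-15: Σm = 7(1.007276) + 8(1.0087) = 15.120532 u; Δm = 0.124262 u; E_B = 115.75 MeV; E_B/A = 7.717 MeV
cobalt-59: Σm = 27(1.007276) + 32(1.0087) = 59.474852 u; Δm = 0.556472 u; E_B = 518.35 MeV; E_B/A = 8.786 MeV
cobalt-59 has the higher binding energy per nucleon, so it is the more tightly bound nucleus.

cobalt-59; 8.79 MeV/nucleon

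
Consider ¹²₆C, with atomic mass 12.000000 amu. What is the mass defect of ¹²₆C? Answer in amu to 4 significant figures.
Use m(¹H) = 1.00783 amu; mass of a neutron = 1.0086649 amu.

0.09897 amu

With 6 protons and 6 neutrons (A = 12):
Σm = 6·m(¹H) + 6·m_n = 6.04698 + 6.0519894 = 12.0989694 amu
Mass defect Δm = 12.0989694 − 12.000000 = 0.0989694 amu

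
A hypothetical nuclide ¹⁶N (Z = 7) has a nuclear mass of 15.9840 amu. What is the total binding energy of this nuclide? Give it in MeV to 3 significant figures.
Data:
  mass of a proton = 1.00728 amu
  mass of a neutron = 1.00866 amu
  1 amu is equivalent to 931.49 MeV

135 MeV

Total constituent mass: 7 × 1.00728 + 9 × 1.00866 = 16.12890 amu
Δm = 16.12890 − 15.9840 = 0.14490 amu
Binding energy = Δm·c² = 0.14490 × 931.49 MeV/amu = 134.973 MeV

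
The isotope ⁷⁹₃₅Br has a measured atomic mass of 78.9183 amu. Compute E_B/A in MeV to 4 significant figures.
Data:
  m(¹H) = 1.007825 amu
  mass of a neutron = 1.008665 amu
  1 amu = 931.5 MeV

With 35 protons and 44 neutrons (A = 79):
Total constituent mass: 35 × 1.007825 + 44 × 1.008665 = 79.655135 amu
Δm = 79.655135 − 78.9183 = 0.736835 amu
Binding energy = Δm·c² = 0.736835 × 931.5 MeV/amu = 686.362 MeV
Dividing by A = 79 gives 8.688 MeV per nucleon.

8.688 MeV/nucleon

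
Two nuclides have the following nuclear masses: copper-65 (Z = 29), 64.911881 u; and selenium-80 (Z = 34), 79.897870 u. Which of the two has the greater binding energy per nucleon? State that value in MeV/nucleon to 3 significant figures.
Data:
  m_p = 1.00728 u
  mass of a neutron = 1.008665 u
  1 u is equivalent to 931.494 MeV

copper-65; 8.76 MeV/nucleon

copper-65: Σm = 29(1.00728) + 36(1.008665) = 65.523060 u; Δm = 0.611179 u; E_B = 569.31 MeV; E_B/A = 8.759 MeV
selenium-80: Σm = 34(1.00728) + 46(1.008665) = 80.646110 u; Δm = 0.748240 u; E_B = 696.98 MeV; E_B/A = 8.712 MeV
copper-65 has the higher binding energy per nucleon, so it is the more tightly bound nucleus.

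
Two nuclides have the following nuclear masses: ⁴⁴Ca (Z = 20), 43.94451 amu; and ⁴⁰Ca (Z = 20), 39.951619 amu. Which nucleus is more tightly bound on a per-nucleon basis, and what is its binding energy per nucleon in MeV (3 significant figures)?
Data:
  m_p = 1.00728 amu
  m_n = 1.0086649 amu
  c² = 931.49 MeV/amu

⁴⁴Ca; 8.66 MeV/nucleon

⁴⁴Ca: Σm = 20(1.00728) + 24(1.0086649) = 44.3535576 amu; Δm = 0.4090476 amu; E_B = 381.02 MeV; E_B/A = 8.660 MeV
⁴⁰Ca: Σm = 20(1.00728) + 20(1.0086649) = 40.3188980 amu; Δm = 0.3672790 amu; E_B = 342.12 MeV; E_B/A = 8.553 MeV
⁴⁴Ca has the higher binding energy per nucleon, so it is the more tightly bound nucleus.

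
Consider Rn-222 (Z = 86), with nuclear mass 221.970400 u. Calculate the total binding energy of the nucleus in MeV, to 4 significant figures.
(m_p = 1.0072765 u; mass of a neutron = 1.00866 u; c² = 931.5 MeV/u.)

1708 MeV

The nucleus contains 86 protons and 222 − 86 = 136 neutrons.
Total constituent mass: 86 × 1.0072765 + 136 × 1.00866 = 223.8035390 u
The mass defect is 223.8035390 − 221.970400 = 1.8331390 u.
E_B = 1.8331390 × 931.5 = 1707.57 MeV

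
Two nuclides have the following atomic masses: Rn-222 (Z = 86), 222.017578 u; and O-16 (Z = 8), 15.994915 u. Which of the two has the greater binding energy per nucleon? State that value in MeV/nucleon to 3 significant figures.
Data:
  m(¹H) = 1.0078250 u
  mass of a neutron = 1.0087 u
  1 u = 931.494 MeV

O-16; 7.99 MeV/nucleon

Rn-222: Σm = 86(1.0078250) + 136(1.0087) = 223.8561500 u; Δm = 1.8385720 u; E_B = 1712.6 MeV; E_B/A = 7.714 MeV
O-16: Σm = 8(1.0078250) + 8(1.0087) = 16.1322000 u; Δm = 0.1372850 u; E_B = 127.88 MeV; E_B/A = 7.993 MeV
O-16 has the higher binding energy per nucleon, so it is the more tightly bound nucleus.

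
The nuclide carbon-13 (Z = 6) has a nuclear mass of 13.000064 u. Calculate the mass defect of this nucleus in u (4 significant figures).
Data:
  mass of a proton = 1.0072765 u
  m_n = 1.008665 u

Σm = 6·m_p + 7·m_n = 6.0436590 + 7.060655 = 13.1043140 u
Mass defect Δm = 13.1043140 − 13.000064 = 0.1042500 u

0.1043 u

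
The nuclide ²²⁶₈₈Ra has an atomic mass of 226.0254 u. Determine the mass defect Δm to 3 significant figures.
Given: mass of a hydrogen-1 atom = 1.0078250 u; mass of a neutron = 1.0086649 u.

With 88 protons and 138 neutrons (A = 226):
Mass of separated nucleons = 88(1.0078250) + 138(1.0086649) = 88.6886000 + 139.1957562 = 227.8843562 u
Mass defect Δm = 227.8843562 − 226.0254 = 1.8589562 u

1.86 u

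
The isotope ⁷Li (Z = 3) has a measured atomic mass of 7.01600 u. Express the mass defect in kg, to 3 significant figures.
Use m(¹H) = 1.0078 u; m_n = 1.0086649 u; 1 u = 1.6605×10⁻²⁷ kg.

6.98e-29 kg

Σm = 3·m(¹H) + 4·m_n = 3.0234 + 4.0346596 = 7.0580596 u
Δm = 7.0580596 − 7.01600 = 0.0420596 u
In SI units: 0.0420596 u × 1.6605×10⁻²⁷ kg/u = 6.9840e-29 kg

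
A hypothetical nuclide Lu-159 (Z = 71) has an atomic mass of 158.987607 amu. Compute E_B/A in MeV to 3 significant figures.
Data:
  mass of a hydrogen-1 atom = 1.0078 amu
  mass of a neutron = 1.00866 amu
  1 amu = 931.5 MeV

With 71 protons and 88 neutrons (A = 159):
Σm = 71·m(¹H) + 88·m_n = 71.5538 + 88.76208 = 160.31588 amu
Mass defect Δm = 160.31588 − 158.987607 = 1.328273 amu
Converting to energy: 1.328273 amu × 931.5 MeV/amu = 1237.29 MeV
BE/A = 1237.29 MeV / 159 = 7.782 MeV/nucleon

7.78 MeV/nucleon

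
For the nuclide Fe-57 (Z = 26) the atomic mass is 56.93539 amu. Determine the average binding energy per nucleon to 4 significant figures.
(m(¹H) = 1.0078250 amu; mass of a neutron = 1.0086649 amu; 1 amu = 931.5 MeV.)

Z = 26, so N = A − Z = 57 − 26 = 31.
Σm = 26·m(¹H) + 31·m_n = 26.2034500 + 31.2686119 = 57.4720619 amu
Mass defect Δm = 57.4720619 − 56.93539 = 0.5366719 amu
Binding energy = Δm·c² = 0.5366719 × 931.5 MeV/amu = 499.910 MeV
Per nucleon: 499.910 / 57 = 8.770 MeV

8.770 MeV/nucleon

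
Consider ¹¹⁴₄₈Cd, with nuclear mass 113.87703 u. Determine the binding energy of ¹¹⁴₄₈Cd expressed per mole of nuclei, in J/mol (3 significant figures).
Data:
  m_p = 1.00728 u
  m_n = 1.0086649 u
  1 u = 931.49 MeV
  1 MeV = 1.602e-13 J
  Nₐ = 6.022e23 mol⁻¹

9.38e+13 J/mol

Z = 48, so N = A − Z = 114 − 48 = 66.
Mass of separated nucleons = 48(1.00728) + 66(1.0086649) = 48.34944 + 66.5718834 = 114.9213234 u
The mass defect is 114.9213234 − 113.87703 = 1.0442934 u.
Converting to energy: 1.0442934 u × 931.49 MeV/u = 972.749 MeV
Per nucleus in joules: 972.749 MeV × 1.602e-13 J/MeV = 1.5583e-10 J
Per mole: 1.5583e-10 J × 6.022e23 mol⁻¹ = 9.3841e+13 J/mol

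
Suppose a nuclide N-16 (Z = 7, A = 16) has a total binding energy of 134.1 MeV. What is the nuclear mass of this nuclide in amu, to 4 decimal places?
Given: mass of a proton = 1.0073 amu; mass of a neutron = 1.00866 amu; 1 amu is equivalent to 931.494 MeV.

15.9851 amu

Mass defect = 134.1 MeV / (931.494 MeV/amu) = 0.143962 amu
Constituent mass = 7(1.0073) + 9(1.00866) = 16.12904 amu
Nuclear mass = 16.12904 − 0.143962 = 15.985078 amu ≈ 15.9851 amu (to 4 decimal places)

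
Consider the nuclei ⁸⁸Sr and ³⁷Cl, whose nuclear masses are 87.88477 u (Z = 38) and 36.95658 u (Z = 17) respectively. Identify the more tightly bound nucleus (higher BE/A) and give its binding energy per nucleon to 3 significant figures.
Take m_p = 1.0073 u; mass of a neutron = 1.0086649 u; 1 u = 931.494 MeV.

⁸⁸Sr; 8.74 MeV/nucleon

⁸⁸Sr: Σm = 38(1.0073) + 50(1.0086649) = 88.7106450 u; Δm = 0.8258750 u; E_B = 769.30 MeV; E_B/A = 8.742 MeV
³⁷Cl: Σm = 17(1.0073) + 20(1.0086649) = 37.2973980 u; Δm = 0.3408180 u; E_B = 317.47 MeV; E_B/A = 8.580 MeV
⁸⁸Sr has the higher binding energy per nucleon, so it is the more tightly bound nucleus.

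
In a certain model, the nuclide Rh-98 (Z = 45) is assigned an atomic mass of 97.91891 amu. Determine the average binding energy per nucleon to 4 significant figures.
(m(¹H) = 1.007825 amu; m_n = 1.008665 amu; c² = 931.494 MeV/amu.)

The nucleus contains 45 protons and 98 − 45 = 53 neutrons.
Total constituent mass: 45 × 1.007825 + 53 × 1.008665 = 98.811370 amu
Δm = 98.811370 − 97.91891 = 0.892460 amu
Converting to energy: 0.892460 amu × 931.494 MeV/amu = 831.321 MeV
Per nucleon: 831.321 / 98 = 8.483 MeV

8.483 MeV/nucleon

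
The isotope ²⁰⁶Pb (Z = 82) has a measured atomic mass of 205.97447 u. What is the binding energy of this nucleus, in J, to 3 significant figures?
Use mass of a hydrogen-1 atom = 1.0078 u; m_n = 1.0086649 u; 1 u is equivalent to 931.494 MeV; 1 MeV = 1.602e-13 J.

2.60e-10 J

Z = 82, so N = A − Z = 206 − 82 = 124.
Mass of separated nucleons = 82(1.0078) + 124(1.0086649) = 82.6396 + 125.0744476 = 207.7140476 u
Δm = 207.7140476 − 205.97447 = 1.7395776 u
Binding energy = Δm·c² = 1.7395776 × 931.494 MeV/u = 1620.41 MeV
In joules: 1620.41 MeV × 1.602e-13 J/MeV = 2.5959e-10 J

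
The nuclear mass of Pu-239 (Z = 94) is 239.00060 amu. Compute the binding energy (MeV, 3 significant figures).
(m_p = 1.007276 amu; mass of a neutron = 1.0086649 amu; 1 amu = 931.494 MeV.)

Total constituent mass: 94 × 1.007276 + 145 × 1.0086649 = 240.9403545 amu
The mass defect is 240.9403545 − 239.00060 = 1.9397545 amu.
Binding energy = Δm·c² = 1.9397545 × 931.494 MeV/amu = 1806.87 MeV

1810 MeV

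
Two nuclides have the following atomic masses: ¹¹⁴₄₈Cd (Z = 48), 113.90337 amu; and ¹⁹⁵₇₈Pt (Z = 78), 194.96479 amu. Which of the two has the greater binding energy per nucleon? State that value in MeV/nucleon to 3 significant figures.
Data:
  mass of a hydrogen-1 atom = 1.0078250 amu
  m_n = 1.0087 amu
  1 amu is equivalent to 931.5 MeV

¹¹⁴₄₈Cd; 8.55 MeV/nucleon

¹¹⁴₄₈Cd: Σm = 48(1.0078250) + 66(1.0087) = 114.9498000 amu; Δm = 1.0464300 amu; E_B = 974.75 MeV; E_B/A = 8.550 MeV
¹⁹⁵₇₈Pt: Σm = 78(1.0078250) + 117(1.0087) = 196.6282500 amu; Δm = 1.6634600 amu; E_B = 1549.5 MeV; E_B/A = 7.946 MeV
¹¹⁴₄₈Cd has the higher binding energy per nucleon, so it is the more tightly bound nucleus.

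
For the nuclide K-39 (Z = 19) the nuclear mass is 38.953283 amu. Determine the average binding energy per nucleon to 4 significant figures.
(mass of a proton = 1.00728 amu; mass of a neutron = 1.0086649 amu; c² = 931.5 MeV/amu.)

Mass of separated nucleons = 19(1.00728) + 20(1.0086649) = 19.13832 + 20.1732980 = 39.3116180 amu
Mass defect Δm = 39.3116180 − 38.953283 = 0.3583350 amu
Converting to energy: 0.3583350 amu × 931.5 MeV/amu = 333.789 MeV
BE/A = 333.789 MeV / 39 = 8.559 MeV/nucleon

8.559 MeV/nucleon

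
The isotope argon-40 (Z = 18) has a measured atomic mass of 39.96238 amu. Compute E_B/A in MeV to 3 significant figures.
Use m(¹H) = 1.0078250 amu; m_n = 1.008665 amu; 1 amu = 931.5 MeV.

Mass of separated nucleons = 18(1.0078250) + 22(1.008665) = 18.1408500 + 22.190630 = 40.3314800 amu
The mass defect is 40.3314800 − 39.96238 = 0.3691000 amu.
E_B = 0.3691000 × 931.5 = 343.817 MeV
Per nucleon: 343.817 / 40 = 8.595 MeV

8.60 MeV/nucleon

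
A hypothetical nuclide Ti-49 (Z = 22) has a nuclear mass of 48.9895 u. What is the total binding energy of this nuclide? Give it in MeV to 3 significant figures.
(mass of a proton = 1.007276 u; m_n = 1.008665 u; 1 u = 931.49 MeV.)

377 MeV

With 22 protons and 27 neutrons (A = 49):
Total constituent mass: 22 × 1.007276 + 27 × 1.008665 = 49.394027 u
Mass defect Δm = 49.394027 − 48.9895 = 0.404527 u
Binding energy = Δm·c² = 0.404527 × 931.49 MeV/u = 376.813 MeV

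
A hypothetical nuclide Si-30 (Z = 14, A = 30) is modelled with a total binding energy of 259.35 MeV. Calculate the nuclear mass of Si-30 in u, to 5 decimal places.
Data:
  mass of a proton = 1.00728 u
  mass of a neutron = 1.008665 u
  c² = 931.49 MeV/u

29.96214 u

Mass defect = 259.35 MeV / (931.49 MeV/u) = 0.2784249 u
Constituent mass = 14(1.00728) + 16(1.008665) = 30.240560 u
Nuclear mass = 30.240560 − 0.2784249 = 29.9621351 u ≈ 29.96214 u (to 5 decimal places)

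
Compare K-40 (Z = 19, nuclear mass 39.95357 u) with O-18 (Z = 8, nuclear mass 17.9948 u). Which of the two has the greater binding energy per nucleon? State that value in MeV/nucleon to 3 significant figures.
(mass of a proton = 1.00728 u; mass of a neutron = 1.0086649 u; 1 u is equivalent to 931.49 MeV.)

K-40; 8.54 MeV/nucleon

K-40: Σm = 19(1.00728) + 21(1.0086649) = 40.3202829 u; Δm = 0.3667129 u; E_B = 341.59 MeV; E_B/A = 8.540 MeV
O-18: Σm = 8(1.00728) + 10(1.0086649) = 18.1448890 u; Δm = 0.1500890 u; E_B = 139.81 MeV; E_B/A = 7.767 MeV
K-40 has the higher binding energy per nucleon, so it is the more tightly bound nucleus.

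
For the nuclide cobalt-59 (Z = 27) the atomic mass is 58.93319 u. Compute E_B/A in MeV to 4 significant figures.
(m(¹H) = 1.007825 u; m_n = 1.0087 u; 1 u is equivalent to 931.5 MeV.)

8.786 MeV/nucleon

The nucleus contains 27 protons and 59 − 27 = 32 neutrons.
Total constituent mass: 27 × 1.007825 + 32 × 1.0087 = 59.489675 u
The mass defect is 59.489675 − 58.93319 = 0.556485 u.
Binding energy = Δm·c² = 0.556485 × 931.5 MeV/u = 518.366 MeV
Per nucleon: 518.366 / 59 = 8.786 MeV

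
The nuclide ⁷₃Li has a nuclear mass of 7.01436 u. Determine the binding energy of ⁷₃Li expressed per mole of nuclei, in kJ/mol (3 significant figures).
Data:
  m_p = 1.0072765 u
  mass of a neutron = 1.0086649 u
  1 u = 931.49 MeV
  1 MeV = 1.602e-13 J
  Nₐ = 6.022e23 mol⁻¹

Total constituent mass: 3 × 1.0072765 + 4 × 1.0086649 = 7.0564891 u
Mass defect Δm = 7.0564891 − 7.01436 = 0.0421291 u
Converting to energy: 0.0421291 u × 931.49 MeV/u = 39.2428 MeV
Per nucleus in joules: 39.2428 MeV × 1.602e-13 J/MeV = 6.2867e-12 J
Per mole: 6.2867e-12 J × 6.022e23 mol⁻¹ = 3.7859e+12 J/mol

3.79e+09 kJ/mol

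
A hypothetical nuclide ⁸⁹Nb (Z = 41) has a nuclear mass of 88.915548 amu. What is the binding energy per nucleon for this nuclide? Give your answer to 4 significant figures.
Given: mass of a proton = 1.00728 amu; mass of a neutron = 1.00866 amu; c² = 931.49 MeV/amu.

Mass of separated nucleons = 41(1.00728) + 48(1.00866) = 41.29848 + 48.41568 = 89.71416 amu
Mass defect Δm = 89.71416 − 88.915548 = 0.798612 amu
E_B = 0.798612 × 931.49 = 743.899 MeV
Dividing by A = 89 gives 8.358 MeV per nucleon.

8.358 MeV/nucleon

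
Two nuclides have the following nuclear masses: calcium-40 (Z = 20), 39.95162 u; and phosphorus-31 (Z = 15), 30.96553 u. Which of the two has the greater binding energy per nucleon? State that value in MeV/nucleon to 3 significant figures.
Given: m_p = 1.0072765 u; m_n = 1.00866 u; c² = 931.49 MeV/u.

calcium-40; 8.55 MeV/nucleon

calcium-40: Σm = 20(1.0072765) + 20(1.00866) = 40.3187300 u; Δm = 0.3671100 u; E_B = 341.96 MeV; E_B/A = 8.549 MeV
phosphorus-31: Σm = 15(1.0072765) + 16(1.00866) = 31.2477075 u; Δm = 0.2821775 u; E_B = 262.85 MeV; E_B/A = 8.479 MeV
calcium-40 has the higher binding energy per nucleon, so it is the more tightly bound nucleus.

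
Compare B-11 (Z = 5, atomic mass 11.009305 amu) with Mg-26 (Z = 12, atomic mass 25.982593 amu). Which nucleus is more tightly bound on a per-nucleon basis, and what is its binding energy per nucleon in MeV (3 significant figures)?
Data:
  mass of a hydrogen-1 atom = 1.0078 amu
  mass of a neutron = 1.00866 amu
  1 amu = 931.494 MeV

Mg-26; 8.32 MeV/nucleon

B-11: Σm = 5(1.0078) + 6(1.00866) = 11.09096 amu; Δm = 0.081655 amu; E_B = 76.061 MeV; E_B/A = 6.9146 MeV
Mg-26: Σm = 12(1.0078) + 14(1.00866) = 26.21484 amu; Δm = 0.232247 amu; E_B = 216.34 MeV; E_B/A = 8.321 MeV
Mg-26 has the higher binding energy per nucleon, so it is the more tightly bound nucleus.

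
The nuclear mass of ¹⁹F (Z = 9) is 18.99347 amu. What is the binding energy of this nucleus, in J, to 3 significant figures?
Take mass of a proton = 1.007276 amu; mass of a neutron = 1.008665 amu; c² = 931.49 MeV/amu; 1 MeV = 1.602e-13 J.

The nucleus contains 9 protons and 19 − 9 = 10 neutrons.
Total constituent mass: 9 × 1.007276 + 10 × 1.008665 = 19.152134 amu
The mass defect is 19.152134 − 18.99347 = 0.158664 amu.
E_B = 0.158664 × 931.49 = 147.794 MeV
In joules: 147.794 MeV × 1.602e-13 J/MeV = 2.3677e-11 J

2.37e-11 J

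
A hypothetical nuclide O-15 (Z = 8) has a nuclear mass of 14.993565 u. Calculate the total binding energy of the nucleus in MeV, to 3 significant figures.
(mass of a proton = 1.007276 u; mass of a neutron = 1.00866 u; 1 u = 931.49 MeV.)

117 MeV

Z = 8, so N = A − Z = 15 − 8 = 7.
Total constituent mass: 8 × 1.007276 + 7 × 1.00866 = 15.118828 u
Mass defect Δm = 15.118828 − 14.993565 = 0.125263 u
Converting to energy: 0.125263 u × 931.49 MeV/u = 116.681 MeV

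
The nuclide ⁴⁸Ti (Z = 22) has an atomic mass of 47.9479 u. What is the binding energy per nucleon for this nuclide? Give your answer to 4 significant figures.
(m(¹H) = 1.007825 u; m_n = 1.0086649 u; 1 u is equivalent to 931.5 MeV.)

The nucleus contains 22 protons and 48 − 22 = 26 neutrons.
Total constituent mass: 22 × 1.007825 + 26 × 1.0086649 = 48.3974374 u
The mass defect is 48.3974374 − 47.9479 = 0.4495374 u.
Converting to energy: 0.4495374 u × 931.5 MeV/u = 418.744 MeV
BE/A = 418.744 MeV / 48 = 8.724 MeV/nucleon

8.724 MeV/nucleon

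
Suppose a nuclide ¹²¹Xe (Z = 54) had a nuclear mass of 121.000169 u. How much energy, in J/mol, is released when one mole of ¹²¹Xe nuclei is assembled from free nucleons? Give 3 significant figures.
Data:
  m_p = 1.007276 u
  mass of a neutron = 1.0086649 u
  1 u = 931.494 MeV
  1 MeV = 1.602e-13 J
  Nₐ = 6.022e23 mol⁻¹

With 54 protons and 67 neutrons (A = 121):
Mass of separated nucleons = 54(1.007276) + 67(1.0086649) = 54.392904 + 67.5805483 = 121.9734523 u
Δm = 121.9734523 − 121.000169 = 0.9732833 u
Binding energy = Δm·c² = 0.9732833 × 931.494 MeV/u = 906.608 MeV
Per nucleus in joules: 906.608 MeV × 1.602e-13 J/MeV = 1.4524e-10 J
Per mole: 1.4524e-10 J × 6.022e23 mol⁻¹ = 8.7464e+13 J/mol

8.75e+13 J/mol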